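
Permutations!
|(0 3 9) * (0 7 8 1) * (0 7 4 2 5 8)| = 9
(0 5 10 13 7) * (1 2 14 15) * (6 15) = (0 5 10 13 7)(1 2 14 6 15) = [5, 2, 14, 3, 4, 10, 15, 0, 8, 9, 13, 11, 12, 7, 6, 1]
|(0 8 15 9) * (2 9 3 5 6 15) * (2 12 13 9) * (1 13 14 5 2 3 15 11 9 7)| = 24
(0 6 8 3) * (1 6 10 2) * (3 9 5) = (0 10 2 1 6 8 9 5 3) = [10, 6, 1, 0, 4, 3, 8, 7, 9, 5, 2]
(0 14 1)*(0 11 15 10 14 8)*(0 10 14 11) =(0 8 10 11 15 14 1) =[8, 0, 2, 3, 4, 5, 6, 7, 10, 9, 11, 15, 12, 13, 1, 14]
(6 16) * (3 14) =(3 14)(6 16) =[0, 1, 2, 14, 4, 5, 16, 7, 8, 9, 10, 11, 12, 13, 3, 15, 6]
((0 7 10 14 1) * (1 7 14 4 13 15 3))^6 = (0 15 10)(1 13 7)(3 4 14)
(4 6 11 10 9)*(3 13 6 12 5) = (3 13 6 11 10 9 4 12 5) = [0, 1, 2, 13, 12, 3, 11, 7, 8, 4, 9, 10, 5, 6]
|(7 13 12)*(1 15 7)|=5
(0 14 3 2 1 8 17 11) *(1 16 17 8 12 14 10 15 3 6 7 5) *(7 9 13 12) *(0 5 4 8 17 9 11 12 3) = [10, 7, 16, 2, 8, 1, 11, 4, 17, 13, 15, 5, 14, 3, 6, 0, 9, 12] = (0 10 15)(1 7 4 8 17 12 14 6 11 5)(2 16 9 13 3)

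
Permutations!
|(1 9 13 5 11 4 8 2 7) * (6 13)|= 10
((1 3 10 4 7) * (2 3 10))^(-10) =((1 10 4 7)(2 3))^(-10) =(1 4)(7 10)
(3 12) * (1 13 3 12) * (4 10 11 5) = (1 13 3)(4 10 11 5) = [0, 13, 2, 1, 10, 4, 6, 7, 8, 9, 11, 5, 12, 3]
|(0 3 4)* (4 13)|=|(0 3 13 4)|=4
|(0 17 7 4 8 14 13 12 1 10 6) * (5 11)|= |(0 17 7 4 8 14 13 12 1 10 6)(5 11)|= 22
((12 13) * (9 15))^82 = (15)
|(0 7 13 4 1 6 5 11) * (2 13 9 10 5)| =30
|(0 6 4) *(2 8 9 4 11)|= 7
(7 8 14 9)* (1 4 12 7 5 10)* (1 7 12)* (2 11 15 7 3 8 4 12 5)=[0, 12, 11, 8, 1, 10, 6, 4, 14, 2, 3, 15, 5, 13, 9, 7]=(1 12 5 10 3 8 14 9 2 11 15 7 4)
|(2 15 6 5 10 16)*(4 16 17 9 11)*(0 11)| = 11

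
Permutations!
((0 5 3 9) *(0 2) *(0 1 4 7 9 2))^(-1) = ((0 5 3 2 1 4 7 9))^(-1) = (0 9 7 4 1 2 3 5)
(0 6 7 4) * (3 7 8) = [6, 1, 2, 7, 0, 5, 8, 4, 3] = (0 6 8 3 7 4)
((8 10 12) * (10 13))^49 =(8 13 10 12)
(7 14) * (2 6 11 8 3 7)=(2 6 11 8 3 7 14)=[0, 1, 6, 7, 4, 5, 11, 14, 3, 9, 10, 8, 12, 13, 2]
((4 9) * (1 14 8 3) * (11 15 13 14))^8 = (1 11 15 13 14 8 3)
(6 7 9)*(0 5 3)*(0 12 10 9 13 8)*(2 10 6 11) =[5, 1, 10, 12, 4, 3, 7, 13, 0, 11, 9, 2, 6, 8] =(0 5 3 12 6 7 13 8)(2 10 9 11)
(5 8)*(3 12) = (3 12)(5 8) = [0, 1, 2, 12, 4, 8, 6, 7, 5, 9, 10, 11, 3]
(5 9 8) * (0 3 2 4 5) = (0 3 2 4 5 9 8) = [3, 1, 4, 2, 5, 9, 6, 7, 0, 8]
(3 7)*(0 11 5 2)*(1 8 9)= (0 11 5 2)(1 8 9)(3 7)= [11, 8, 0, 7, 4, 2, 6, 3, 9, 1, 10, 5]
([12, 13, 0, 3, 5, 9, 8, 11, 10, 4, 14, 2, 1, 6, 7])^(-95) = [6, 10, 13, 3, 5, 9, 7, 12, 11, 4, 2, 1, 8, 14, 0]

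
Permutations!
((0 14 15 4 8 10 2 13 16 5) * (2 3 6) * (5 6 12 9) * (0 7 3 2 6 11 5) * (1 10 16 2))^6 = (0 11)(3 4)(5 14)(7 15)(8 12)(9 16)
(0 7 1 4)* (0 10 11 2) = [7, 4, 0, 3, 10, 5, 6, 1, 8, 9, 11, 2] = (0 7 1 4 10 11 2)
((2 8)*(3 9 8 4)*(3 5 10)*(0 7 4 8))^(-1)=((0 7 4 5 10 3 9)(2 8))^(-1)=(0 9 3 10 5 4 7)(2 8)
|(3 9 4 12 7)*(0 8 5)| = 15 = |(0 8 5)(3 9 4 12 7)|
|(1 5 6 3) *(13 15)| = |(1 5 6 3)(13 15)| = 4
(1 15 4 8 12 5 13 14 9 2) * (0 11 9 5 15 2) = (0 11 9)(1 2)(4 8 12 15)(5 13 14) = [11, 2, 1, 3, 8, 13, 6, 7, 12, 0, 10, 9, 15, 14, 5, 4]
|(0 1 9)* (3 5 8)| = |(0 1 9)(3 5 8)| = 3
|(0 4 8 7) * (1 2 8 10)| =7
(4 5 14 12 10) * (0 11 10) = [11, 1, 2, 3, 5, 14, 6, 7, 8, 9, 4, 10, 0, 13, 12] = (0 11 10 4 5 14 12)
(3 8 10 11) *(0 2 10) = (0 2 10 11 3 8) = [2, 1, 10, 8, 4, 5, 6, 7, 0, 9, 11, 3]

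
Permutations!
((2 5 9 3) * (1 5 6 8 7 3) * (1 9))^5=((9)(1 5)(2 6 8 7 3))^5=(9)(1 5)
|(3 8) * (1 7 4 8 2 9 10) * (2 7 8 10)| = 6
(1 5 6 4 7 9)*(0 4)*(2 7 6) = (0 4 6)(1 5 2 7 9) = [4, 5, 7, 3, 6, 2, 0, 9, 8, 1]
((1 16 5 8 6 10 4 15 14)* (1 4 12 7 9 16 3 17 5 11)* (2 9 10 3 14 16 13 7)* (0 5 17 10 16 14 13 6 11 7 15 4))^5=((17)(0 5 8 11 1 13 15 14)(2 9 6 3 10 12)(7 16))^5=(17)(0 13 8 14 1 5 15 11)(2 12 10 3 6 9)(7 16)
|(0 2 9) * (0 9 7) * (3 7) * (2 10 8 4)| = 7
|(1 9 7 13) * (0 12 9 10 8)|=|(0 12 9 7 13 1 10 8)|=8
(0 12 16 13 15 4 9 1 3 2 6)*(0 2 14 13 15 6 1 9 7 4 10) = (0 12 16 15 10)(1 3 14 13 6 2)(4 7) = [12, 3, 1, 14, 7, 5, 2, 4, 8, 9, 0, 11, 16, 6, 13, 10, 15]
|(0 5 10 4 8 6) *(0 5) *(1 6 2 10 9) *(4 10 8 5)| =|(10)(1 6 4 5 9)(2 8)| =10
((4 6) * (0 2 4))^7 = ((0 2 4 6))^7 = (0 6 4 2)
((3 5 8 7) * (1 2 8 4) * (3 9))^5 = (1 3 8 4 9 2 5 7)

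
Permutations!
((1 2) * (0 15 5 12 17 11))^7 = ((0 15 5 12 17 11)(1 2))^7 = (0 15 5 12 17 11)(1 2)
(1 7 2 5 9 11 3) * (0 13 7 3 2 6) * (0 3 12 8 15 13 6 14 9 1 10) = [6, 12, 5, 10, 4, 1, 3, 14, 15, 11, 0, 2, 8, 7, 9, 13] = (0 6 3 10)(1 12 8 15 13 7 14 9 11 2 5)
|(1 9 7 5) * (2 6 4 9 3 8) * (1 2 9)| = |(1 3 8 9 7 5 2 6 4)| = 9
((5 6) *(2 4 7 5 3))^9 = (2 5)(3 7)(4 6)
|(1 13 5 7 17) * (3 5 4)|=|(1 13 4 3 5 7 17)|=7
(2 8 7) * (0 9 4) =(0 9 4)(2 8 7) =[9, 1, 8, 3, 0, 5, 6, 2, 7, 4]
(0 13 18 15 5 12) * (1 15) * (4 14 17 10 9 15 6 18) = (0 13 4 14 17 10 9 15 5 12)(1 6 18) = [13, 6, 2, 3, 14, 12, 18, 7, 8, 15, 9, 11, 0, 4, 17, 5, 16, 10, 1]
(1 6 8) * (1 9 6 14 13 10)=(1 14 13 10)(6 8 9)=[0, 14, 2, 3, 4, 5, 8, 7, 9, 6, 1, 11, 12, 10, 13]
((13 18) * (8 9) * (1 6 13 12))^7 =((1 6 13 18 12)(8 9))^7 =(1 13 12 6 18)(8 9)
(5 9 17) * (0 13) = (0 13)(5 9 17) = [13, 1, 2, 3, 4, 9, 6, 7, 8, 17, 10, 11, 12, 0, 14, 15, 16, 5]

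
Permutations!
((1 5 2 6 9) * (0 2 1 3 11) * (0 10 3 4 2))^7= (1 5)(2 4 9 6)(3 11 10)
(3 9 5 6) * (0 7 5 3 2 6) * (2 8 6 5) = [7, 1, 5, 9, 4, 0, 8, 2, 6, 3] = (0 7 2 5)(3 9)(6 8)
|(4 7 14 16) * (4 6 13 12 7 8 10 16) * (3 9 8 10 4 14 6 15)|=|(3 9 8 4 10 16 15)(6 13 12 7)|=28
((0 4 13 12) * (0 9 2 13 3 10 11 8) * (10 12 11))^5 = ((0 4 3 12 9 2 13 11 8))^5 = (0 2 4 13 3 11 12 8 9)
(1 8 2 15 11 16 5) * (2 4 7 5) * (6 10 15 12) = (1 8 4 7 5)(2 12 6 10 15 11 16) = [0, 8, 12, 3, 7, 1, 10, 5, 4, 9, 15, 16, 6, 13, 14, 11, 2]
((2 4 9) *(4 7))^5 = ((2 7 4 9))^5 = (2 7 4 9)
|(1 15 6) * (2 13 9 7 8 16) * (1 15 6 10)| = |(1 6 15 10)(2 13 9 7 8 16)| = 12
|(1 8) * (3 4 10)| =6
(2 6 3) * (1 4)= (1 4)(2 6 3)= [0, 4, 6, 2, 1, 5, 3]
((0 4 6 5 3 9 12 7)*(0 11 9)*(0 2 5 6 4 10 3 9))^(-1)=(0 11 7 12 9 5 2 3 10)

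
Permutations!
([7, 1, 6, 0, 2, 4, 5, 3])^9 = (7)(2 6 5 4)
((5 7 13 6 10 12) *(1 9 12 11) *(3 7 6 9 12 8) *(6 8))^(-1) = ((1 12 5 8 3 7 13 9 6 10 11))^(-1) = (1 11 10 6 9 13 7 3 8 5 12)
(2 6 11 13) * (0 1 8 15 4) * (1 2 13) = (0 2 6 11 1 8 15 4) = [2, 8, 6, 3, 0, 5, 11, 7, 15, 9, 10, 1, 12, 13, 14, 4]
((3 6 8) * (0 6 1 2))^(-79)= (0 2 1 3 8 6)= ((0 6 8 3 1 2))^(-79)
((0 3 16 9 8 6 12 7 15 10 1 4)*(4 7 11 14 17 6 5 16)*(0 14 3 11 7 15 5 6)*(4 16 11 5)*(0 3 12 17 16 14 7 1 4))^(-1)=((0 5 11 12 1 15 10 4 7)(3 14 16 9 8 6 17))^(-1)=(0 7 4 10 15 1 12 11 5)(3 17 6 8 9 16 14)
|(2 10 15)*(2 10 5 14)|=|(2 5 14)(10 15)|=6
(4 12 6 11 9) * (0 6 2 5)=(0 6 11 9 4 12 2 5)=[6, 1, 5, 3, 12, 0, 11, 7, 8, 4, 10, 9, 2]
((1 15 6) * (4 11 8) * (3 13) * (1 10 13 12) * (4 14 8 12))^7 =(1 11 3 10 15 12 4 13 6)(8 14)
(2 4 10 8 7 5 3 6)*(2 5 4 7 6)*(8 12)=(2 7 4 10 12 8 6 5 3)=[0, 1, 7, 2, 10, 3, 5, 4, 6, 9, 12, 11, 8]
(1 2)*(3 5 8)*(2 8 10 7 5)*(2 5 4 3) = (1 8 2)(3 5 10 7 4) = [0, 8, 1, 5, 3, 10, 6, 4, 2, 9, 7]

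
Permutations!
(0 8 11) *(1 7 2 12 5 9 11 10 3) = [8, 7, 12, 1, 4, 9, 6, 2, 10, 11, 3, 0, 5] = (0 8 10 3 1 7 2 12 5 9 11)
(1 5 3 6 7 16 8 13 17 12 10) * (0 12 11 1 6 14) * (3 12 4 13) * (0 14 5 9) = (0 4 13 17 11 1 9)(3 5 12 10 6 7 16 8) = [4, 9, 2, 5, 13, 12, 7, 16, 3, 0, 6, 1, 10, 17, 14, 15, 8, 11]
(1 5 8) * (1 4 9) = (1 5 8 4 9) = [0, 5, 2, 3, 9, 8, 6, 7, 4, 1]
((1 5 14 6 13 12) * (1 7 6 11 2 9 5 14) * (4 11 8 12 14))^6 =(14) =((1 4 11 2 9 5)(6 13 14 8 12 7))^6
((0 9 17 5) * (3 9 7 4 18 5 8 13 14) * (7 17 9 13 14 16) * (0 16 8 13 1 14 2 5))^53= (0 8 16 18 13 5 4 17 2 7)(1 3 14)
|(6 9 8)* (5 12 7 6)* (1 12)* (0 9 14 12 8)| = |(0 9)(1 8 5)(6 14 12 7)| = 12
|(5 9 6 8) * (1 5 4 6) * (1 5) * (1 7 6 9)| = |(1 7 6 8 4 9 5)| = 7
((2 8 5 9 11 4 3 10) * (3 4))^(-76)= (2 8 5 9 11 3 10)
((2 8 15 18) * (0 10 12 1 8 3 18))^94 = ((0 10 12 1 8 15)(2 3 18))^94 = (0 8 12)(1 10 15)(2 3 18)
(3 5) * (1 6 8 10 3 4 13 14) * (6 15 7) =[0, 15, 2, 5, 13, 4, 8, 6, 10, 9, 3, 11, 12, 14, 1, 7] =(1 15 7 6 8 10 3 5 4 13 14)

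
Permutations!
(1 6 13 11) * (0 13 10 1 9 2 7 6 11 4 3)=(0 13 4 3)(1 11 9 2 7 6 10)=[13, 11, 7, 0, 3, 5, 10, 6, 8, 2, 1, 9, 12, 4]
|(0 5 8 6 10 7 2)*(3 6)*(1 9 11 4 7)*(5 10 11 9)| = 11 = |(0 10 1 5 8 3 6 11 4 7 2)|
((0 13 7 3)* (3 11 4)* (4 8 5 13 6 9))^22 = ((0 6 9 4 3)(5 13 7 11 8))^22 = (0 9 3 6 4)(5 7 8 13 11)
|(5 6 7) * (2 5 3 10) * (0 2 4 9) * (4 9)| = |(0 2 5 6 7 3 10 9)| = 8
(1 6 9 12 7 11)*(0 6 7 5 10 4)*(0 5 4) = (0 6 9 12 4 5 10)(1 7 11) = [6, 7, 2, 3, 5, 10, 9, 11, 8, 12, 0, 1, 4]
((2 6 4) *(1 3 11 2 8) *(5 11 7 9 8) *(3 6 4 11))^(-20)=((1 6 11 2 4 5 3 7 9 8))^(-20)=(11)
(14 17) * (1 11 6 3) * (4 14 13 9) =[0, 11, 2, 1, 14, 5, 3, 7, 8, 4, 10, 6, 12, 9, 17, 15, 16, 13] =(1 11 6 3)(4 14 17 13 9)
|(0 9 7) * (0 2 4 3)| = 6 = |(0 9 7 2 4 3)|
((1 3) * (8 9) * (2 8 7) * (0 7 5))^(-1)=(0 5 9 8 2 7)(1 3)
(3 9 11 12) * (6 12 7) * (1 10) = (1 10)(3 9 11 7 6 12) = [0, 10, 2, 9, 4, 5, 12, 6, 8, 11, 1, 7, 3]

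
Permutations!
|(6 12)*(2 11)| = 2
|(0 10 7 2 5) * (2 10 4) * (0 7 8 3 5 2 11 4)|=|(3 5 7 10 8)(4 11)|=10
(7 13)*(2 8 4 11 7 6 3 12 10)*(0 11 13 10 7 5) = [11, 1, 8, 12, 13, 0, 3, 10, 4, 9, 2, 5, 7, 6] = (0 11 5)(2 8 4 13 6 3 12 7 10)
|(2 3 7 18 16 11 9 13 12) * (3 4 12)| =|(2 4 12)(3 7 18 16 11 9 13)| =21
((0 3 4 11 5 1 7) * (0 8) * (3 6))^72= (11)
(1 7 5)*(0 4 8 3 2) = (0 4 8 3 2)(1 7 5) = [4, 7, 0, 2, 8, 1, 6, 5, 3]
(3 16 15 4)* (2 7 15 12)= (2 7 15 4 3 16 12)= [0, 1, 7, 16, 3, 5, 6, 15, 8, 9, 10, 11, 2, 13, 14, 4, 12]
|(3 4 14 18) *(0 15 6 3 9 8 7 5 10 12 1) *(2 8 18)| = 26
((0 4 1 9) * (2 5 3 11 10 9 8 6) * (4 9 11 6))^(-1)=(0 9)(1 4 8)(2 6 3 5)(10 11)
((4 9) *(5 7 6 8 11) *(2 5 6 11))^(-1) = (2 8 6 11 7 5)(4 9)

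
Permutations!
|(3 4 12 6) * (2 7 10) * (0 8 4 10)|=9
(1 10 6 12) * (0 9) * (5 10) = (0 9)(1 5 10 6 12) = [9, 5, 2, 3, 4, 10, 12, 7, 8, 0, 6, 11, 1]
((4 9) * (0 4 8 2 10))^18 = (10)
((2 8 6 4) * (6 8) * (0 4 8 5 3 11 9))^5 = (0 5 4 3 2 11 6 9 8)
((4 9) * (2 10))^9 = (2 10)(4 9)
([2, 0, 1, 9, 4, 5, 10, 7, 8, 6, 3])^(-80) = [2, 0, 1, 3, 4, 5, 6, 7, 8, 9, 10]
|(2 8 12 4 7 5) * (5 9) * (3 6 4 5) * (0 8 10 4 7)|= |(0 8 12 5 2 10 4)(3 6 7 9)|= 28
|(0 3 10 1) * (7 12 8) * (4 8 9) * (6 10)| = |(0 3 6 10 1)(4 8 7 12 9)| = 5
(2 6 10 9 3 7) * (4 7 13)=[0, 1, 6, 13, 7, 5, 10, 2, 8, 3, 9, 11, 12, 4]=(2 6 10 9 3 13 4 7)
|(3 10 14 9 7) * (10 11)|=6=|(3 11 10 14 9 7)|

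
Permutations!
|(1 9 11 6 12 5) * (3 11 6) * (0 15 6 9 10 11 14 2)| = 11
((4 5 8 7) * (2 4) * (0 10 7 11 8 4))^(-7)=((0 10 7 2)(4 5)(8 11))^(-7)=(0 10 7 2)(4 5)(8 11)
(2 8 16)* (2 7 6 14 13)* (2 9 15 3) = [0, 1, 8, 2, 4, 5, 14, 6, 16, 15, 10, 11, 12, 9, 13, 3, 7] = (2 8 16 7 6 14 13 9 15 3)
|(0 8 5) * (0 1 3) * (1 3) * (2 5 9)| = 6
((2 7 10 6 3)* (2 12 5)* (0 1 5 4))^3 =((0 1 5 2 7 10 6 3 12 4))^3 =(0 2 6 4 5 10 12 1 7 3)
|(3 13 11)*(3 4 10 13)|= |(4 10 13 11)|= 4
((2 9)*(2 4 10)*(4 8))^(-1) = ((2 9 8 4 10))^(-1) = (2 10 4 8 9)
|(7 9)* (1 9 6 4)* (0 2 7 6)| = |(0 2 7)(1 9 6 4)| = 12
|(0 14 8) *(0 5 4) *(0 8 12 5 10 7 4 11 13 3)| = 28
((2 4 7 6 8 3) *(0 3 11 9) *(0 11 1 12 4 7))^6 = ((0 3 2 7 6 8 1 12 4)(9 11))^6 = (0 1 7)(2 4 8)(3 12 6)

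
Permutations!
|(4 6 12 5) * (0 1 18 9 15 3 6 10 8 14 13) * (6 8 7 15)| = 15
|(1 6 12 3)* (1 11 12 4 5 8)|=15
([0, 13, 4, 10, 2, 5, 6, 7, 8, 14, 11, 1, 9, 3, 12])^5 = [0, 1, 4, 3, 2, 5, 6, 7, 8, 12, 10, 11, 14, 13, 9]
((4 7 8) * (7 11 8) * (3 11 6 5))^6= ((3 11 8 4 6 5))^6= (11)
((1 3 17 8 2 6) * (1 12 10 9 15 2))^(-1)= (1 8 17 3)(2 15 9 10 12 6)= ((1 3 17 8)(2 6 12 10 9 15))^(-1)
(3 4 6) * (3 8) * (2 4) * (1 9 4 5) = [0, 9, 5, 2, 6, 1, 8, 7, 3, 4] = (1 9 4 6 8 3 2 5)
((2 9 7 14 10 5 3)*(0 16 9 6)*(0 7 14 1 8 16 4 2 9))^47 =(0 16 8 1 7 6 2 4)(3 14 5 9 10)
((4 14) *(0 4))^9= ((0 4 14))^9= (14)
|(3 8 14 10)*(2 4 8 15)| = |(2 4 8 14 10 3 15)| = 7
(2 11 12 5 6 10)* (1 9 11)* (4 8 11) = [0, 9, 1, 3, 8, 6, 10, 7, 11, 4, 2, 12, 5] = (1 9 4 8 11 12 5 6 10 2)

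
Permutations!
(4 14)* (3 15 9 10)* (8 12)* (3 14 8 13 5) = (3 15 9 10 14 4 8 12 13 5) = [0, 1, 2, 15, 8, 3, 6, 7, 12, 10, 14, 11, 13, 5, 4, 9]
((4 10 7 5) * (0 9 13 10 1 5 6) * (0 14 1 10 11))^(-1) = (0 11 13 9)(1 14 6 7 10 4 5)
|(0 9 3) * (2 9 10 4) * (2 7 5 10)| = 4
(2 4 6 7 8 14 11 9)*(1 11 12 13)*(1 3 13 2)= (1 11 9)(2 4 6 7 8 14 12)(3 13)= [0, 11, 4, 13, 6, 5, 7, 8, 14, 1, 10, 9, 2, 3, 12]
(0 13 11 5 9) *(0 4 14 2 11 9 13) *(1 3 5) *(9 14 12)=[0, 3, 11, 5, 12, 13, 6, 7, 8, 4, 10, 1, 9, 14, 2]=(1 3 5 13 14 2 11)(4 12 9)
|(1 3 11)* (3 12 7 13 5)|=|(1 12 7 13 5 3 11)|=7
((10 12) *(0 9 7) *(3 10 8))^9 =((0 9 7)(3 10 12 8))^9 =(3 10 12 8)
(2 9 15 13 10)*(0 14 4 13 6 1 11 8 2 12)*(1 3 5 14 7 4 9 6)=[7, 11, 6, 5, 13, 14, 3, 4, 2, 15, 12, 8, 0, 10, 9, 1]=(0 7 4 13 10 12)(1 11 8 2 6 3 5 14 9 15)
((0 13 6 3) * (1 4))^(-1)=(0 3 6 13)(1 4)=((0 13 6 3)(1 4))^(-1)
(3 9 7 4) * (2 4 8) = (2 4 3 9 7 8) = [0, 1, 4, 9, 3, 5, 6, 8, 2, 7]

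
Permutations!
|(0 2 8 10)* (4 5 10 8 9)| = 6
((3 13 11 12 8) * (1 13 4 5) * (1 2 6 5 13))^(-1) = (2 5 6)(3 8 12 11 13 4)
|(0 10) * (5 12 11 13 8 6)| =6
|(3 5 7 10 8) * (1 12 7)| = |(1 12 7 10 8 3 5)| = 7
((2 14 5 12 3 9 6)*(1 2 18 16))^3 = (1 5 9 16 14 3 18 2 12 6) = ((1 2 14 5 12 3 9 6 18 16))^3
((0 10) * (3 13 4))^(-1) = ((0 10)(3 13 4))^(-1) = (0 10)(3 4 13)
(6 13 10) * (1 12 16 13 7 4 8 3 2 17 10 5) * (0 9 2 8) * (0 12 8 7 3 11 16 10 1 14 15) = (0 9 2 17 1 8 11 16 13 5 14 15)(3 7 4 12 10 6) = [9, 8, 17, 7, 12, 14, 3, 4, 11, 2, 6, 16, 10, 5, 15, 0, 13, 1]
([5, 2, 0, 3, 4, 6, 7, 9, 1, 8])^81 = (0 5 6 7 9 8 1 2)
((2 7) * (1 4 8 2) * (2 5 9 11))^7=(1 7 2 11 9 5 8 4)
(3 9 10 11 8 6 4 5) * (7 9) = (3 7 9 10 11 8 6 4 5) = [0, 1, 2, 7, 5, 3, 4, 9, 6, 10, 11, 8]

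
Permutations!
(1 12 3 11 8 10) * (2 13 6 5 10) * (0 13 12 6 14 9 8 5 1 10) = (0 13 14 9 8 2 12 3 11 5)(1 6) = [13, 6, 12, 11, 4, 0, 1, 7, 2, 8, 10, 5, 3, 14, 9]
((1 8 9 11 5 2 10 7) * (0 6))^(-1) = ((0 6)(1 8 9 11 5 2 10 7))^(-1) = (0 6)(1 7 10 2 5 11 9 8)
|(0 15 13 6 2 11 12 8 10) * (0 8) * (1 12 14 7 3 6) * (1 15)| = 6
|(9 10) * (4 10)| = 3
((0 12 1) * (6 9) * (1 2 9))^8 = ((0 12 2 9 6 1))^8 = (0 2 6)(1 12 9)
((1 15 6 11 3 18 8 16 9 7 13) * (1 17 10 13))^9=((1 15 6 11 3 18 8 16 9 7)(10 13 17))^9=(1 7 9 16 8 18 3 11 6 15)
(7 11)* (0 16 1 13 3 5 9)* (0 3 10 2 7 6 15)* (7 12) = (0 16 1 13 10 2 12 7 11 6 15)(3 5 9) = [16, 13, 12, 5, 4, 9, 15, 11, 8, 3, 2, 6, 7, 10, 14, 0, 1]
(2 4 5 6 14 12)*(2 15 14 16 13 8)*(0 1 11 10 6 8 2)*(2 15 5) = (0 1 11 10 6 16 13 15 14 12 5 8)(2 4) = [1, 11, 4, 3, 2, 8, 16, 7, 0, 9, 6, 10, 5, 15, 12, 14, 13]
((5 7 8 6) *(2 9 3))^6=(9)(5 8)(6 7)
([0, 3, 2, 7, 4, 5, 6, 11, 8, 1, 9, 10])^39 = (1 11)(3 10)(7 9)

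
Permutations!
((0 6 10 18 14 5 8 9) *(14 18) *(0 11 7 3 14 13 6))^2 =(18)(3 5 9 7 14 8 11)(6 13 10)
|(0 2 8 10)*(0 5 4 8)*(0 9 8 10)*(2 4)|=7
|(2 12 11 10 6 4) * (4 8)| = 7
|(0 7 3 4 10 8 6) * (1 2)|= |(0 7 3 4 10 8 6)(1 2)|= 14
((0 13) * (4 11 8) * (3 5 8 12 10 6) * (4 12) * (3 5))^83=((0 13)(4 11)(5 8 12 10 6))^83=(0 13)(4 11)(5 10 8 6 12)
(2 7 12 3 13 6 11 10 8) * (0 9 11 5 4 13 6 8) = (0 9 11 10)(2 7 12 3 6 5 4 13 8) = [9, 1, 7, 6, 13, 4, 5, 12, 2, 11, 0, 10, 3, 8]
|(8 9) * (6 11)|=2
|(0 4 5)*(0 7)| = |(0 4 5 7)| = 4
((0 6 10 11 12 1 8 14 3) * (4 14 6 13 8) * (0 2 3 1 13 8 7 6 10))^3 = (14)(0 11 7 8 12 6 10 13)(2 3)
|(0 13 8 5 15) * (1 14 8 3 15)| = 4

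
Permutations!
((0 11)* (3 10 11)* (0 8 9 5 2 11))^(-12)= (2 9 11 5 8)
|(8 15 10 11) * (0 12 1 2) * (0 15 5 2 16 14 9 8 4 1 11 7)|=14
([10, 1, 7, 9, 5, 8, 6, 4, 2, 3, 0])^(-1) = [10, 1, 8, 9, 7, 4, 6, 2, 5, 3, 0]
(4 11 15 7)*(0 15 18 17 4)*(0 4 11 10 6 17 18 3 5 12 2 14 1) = (18)(0 15 7 4 10 6 17 11 3 5 12 2 14 1) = [15, 0, 14, 5, 10, 12, 17, 4, 8, 9, 6, 3, 2, 13, 1, 7, 16, 11, 18]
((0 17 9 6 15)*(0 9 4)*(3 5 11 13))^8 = (0 4 17)(6 9 15)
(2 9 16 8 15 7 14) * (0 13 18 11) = (0 13 18 11)(2 9 16 8 15 7 14) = [13, 1, 9, 3, 4, 5, 6, 14, 15, 16, 10, 0, 12, 18, 2, 7, 8, 17, 11]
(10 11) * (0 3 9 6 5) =(0 3 9 6 5)(10 11) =[3, 1, 2, 9, 4, 0, 5, 7, 8, 6, 11, 10]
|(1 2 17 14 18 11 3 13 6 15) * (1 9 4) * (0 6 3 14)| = 24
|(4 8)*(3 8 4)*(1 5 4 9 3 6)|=|(1 5 4 9 3 8 6)|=7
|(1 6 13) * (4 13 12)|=5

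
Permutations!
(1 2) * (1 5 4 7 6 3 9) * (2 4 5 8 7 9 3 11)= (1 4 9)(2 8 7 6 11)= [0, 4, 8, 3, 9, 5, 11, 6, 7, 1, 10, 2]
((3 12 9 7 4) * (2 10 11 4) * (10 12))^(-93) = ((2 12 9 7)(3 10 11 4))^(-93) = (2 7 9 12)(3 4 11 10)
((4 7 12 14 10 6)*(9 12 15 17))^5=(4 12 7 14 15 10 17 6 9)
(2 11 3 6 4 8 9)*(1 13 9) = (1 13 9 2 11 3 6 4 8) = [0, 13, 11, 6, 8, 5, 4, 7, 1, 2, 10, 3, 12, 9]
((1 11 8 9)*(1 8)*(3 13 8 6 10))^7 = (1 11)(3 13 8 9 6 10)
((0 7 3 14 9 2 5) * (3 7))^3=(0 9)(2 3)(5 14)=((0 3 14 9 2 5))^3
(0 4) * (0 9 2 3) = (0 4 9 2 3) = [4, 1, 3, 0, 9, 5, 6, 7, 8, 2]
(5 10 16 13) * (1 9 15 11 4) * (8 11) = [0, 9, 2, 3, 1, 10, 6, 7, 11, 15, 16, 4, 12, 5, 14, 8, 13] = (1 9 15 8 11 4)(5 10 16 13)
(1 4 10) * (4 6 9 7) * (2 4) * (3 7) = (1 6 9 3 7 2 4 10) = [0, 6, 4, 7, 10, 5, 9, 2, 8, 3, 1]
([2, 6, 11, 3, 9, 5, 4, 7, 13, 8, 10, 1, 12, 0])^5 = [4, 13, 9, 3, 2, 5, 0, 7, 1, 11, 10, 8, 12, 6]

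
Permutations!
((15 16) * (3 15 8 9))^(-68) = ((3 15 16 8 9))^(-68) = (3 16 9 15 8)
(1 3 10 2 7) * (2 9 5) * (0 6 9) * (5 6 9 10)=[9, 3, 7, 5, 4, 2, 10, 1, 8, 6, 0]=(0 9 6 10)(1 3 5 2 7)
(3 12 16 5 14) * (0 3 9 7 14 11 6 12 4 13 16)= (0 3 4 13 16 5 11 6 12)(7 14 9)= [3, 1, 2, 4, 13, 11, 12, 14, 8, 7, 10, 6, 0, 16, 9, 15, 5]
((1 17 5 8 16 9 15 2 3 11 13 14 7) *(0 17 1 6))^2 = ((0 17 5 8 16 9 15 2 3 11 13 14 7 6))^2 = (0 5 16 15 3 13 7)(2 11 14 6 17 8 9)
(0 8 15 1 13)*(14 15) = [8, 13, 2, 3, 4, 5, 6, 7, 14, 9, 10, 11, 12, 0, 15, 1] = (0 8 14 15 1 13)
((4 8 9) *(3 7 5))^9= (9)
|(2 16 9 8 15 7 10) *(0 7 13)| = 9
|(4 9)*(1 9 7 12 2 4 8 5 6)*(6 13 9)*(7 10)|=20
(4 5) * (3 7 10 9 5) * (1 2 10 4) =(1 2 10 9 5)(3 7 4) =[0, 2, 10, 7, 3, 1, 6, 4, 8, 5, 9]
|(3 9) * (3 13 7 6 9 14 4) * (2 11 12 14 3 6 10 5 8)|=|(2 11 12 14 4 6 9 13 7 10 5 8)|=12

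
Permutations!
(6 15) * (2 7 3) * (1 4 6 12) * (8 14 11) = (1 4 6 15 12)(2 7 3)(8 14 11) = [0, 4, 7, 2, 6, 5, 15, 3, 14, 9, 10, 8, 1, 13, 11, 12]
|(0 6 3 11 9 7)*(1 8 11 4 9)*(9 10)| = |(0 6 3 4 10 9 7)(1 8 11)| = 21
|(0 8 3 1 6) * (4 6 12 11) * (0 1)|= 15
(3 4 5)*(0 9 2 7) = (0 9 2 7)(3 4 5) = [9, 1, 7, 4, 5, 3, 6, 0, 8, 2]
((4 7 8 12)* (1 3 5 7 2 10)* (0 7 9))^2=((0 7 8 12 4 2 10 1 3 5 9))^2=(0 8 4 10 3 9 7 12 2 1 5)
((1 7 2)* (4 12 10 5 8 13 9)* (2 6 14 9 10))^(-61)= (1 14 12 7 9 2 6 4)(5 10 13 8)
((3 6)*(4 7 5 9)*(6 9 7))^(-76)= (9)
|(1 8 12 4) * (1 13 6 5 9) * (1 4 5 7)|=|(1 8 12 5 9 4 13 6 7)|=9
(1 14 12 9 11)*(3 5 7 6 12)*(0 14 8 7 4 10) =(0 14 3 5 4 10)(1 8 7 6 12 9 11) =[14, 8, 2, 5, 10, 4, 12, 6, 7, 11, 0, 1, 9, 13, 3]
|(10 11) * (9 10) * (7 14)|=6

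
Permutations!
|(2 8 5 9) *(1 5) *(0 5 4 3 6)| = |(0 5 9 2 8 1 4 3 6)| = 9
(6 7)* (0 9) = [9, 1, 2, 3, 4, 5, 7, 6, 8, 0] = (0 9)(6 7)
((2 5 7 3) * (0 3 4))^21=(0 5)(2 4)(3 7)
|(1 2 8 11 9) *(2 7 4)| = 7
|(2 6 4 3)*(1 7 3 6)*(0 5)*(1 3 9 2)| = |(0 5)(1 7 9 2 3)(4 6)| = 10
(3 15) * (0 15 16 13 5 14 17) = [15, 1, 2, 16, 4, 14, 6, 7, 8, 9, 10, 11, 12, 5, 17, 3, 13, 0] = (0 15 3 16 13 5 14 17)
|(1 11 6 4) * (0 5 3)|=|(0 5 3)(1 11 6 4)|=12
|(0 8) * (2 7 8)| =|(0 2 7 8)| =4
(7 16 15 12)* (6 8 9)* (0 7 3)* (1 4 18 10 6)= (0 7 16 15 12 3)(1 4 18 10 6 8 9)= [7, 4, 2, 0, 18, 5, 8, 16, 9, 1, 6, 11, 3, 13, 14, 12, 15, 17, 10]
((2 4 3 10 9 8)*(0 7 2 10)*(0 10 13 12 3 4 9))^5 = ((0 7 2 9 8 13 12 3 10))^5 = (0 13 7 12 2 3 9 10 8)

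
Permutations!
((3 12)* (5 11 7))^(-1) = (3 12)(5 7 11)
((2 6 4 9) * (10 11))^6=(11)(2 4)(6 9)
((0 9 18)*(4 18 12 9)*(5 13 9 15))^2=((0 4 18)(5 13 9 12 15))^2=(0 18 4)(5 9 15 13 12)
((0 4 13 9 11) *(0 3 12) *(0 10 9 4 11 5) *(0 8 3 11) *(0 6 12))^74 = (13)(0 12 9 8)(3 6 10 5)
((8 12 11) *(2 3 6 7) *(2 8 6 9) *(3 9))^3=((2 9)(6 7 8 12 11))^3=(2 9)(6 12 7 11 8)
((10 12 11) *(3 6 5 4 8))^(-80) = (10 12 11)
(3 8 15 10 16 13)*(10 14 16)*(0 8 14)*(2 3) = [8, 1, 3, 14, 4, 5, 6, 7, 15, 9, 10, 11, 12, 2, 16, 0, 13] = (0 8 15)(2 3 14 16 13)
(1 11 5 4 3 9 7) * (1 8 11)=(3 9 7 8 11 5 4)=[0, 1, 2, 9, 3, 4, 6, 8, 11, 7, 10, 5]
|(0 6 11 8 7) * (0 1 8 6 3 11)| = |(0 3 11 6)(1 8 7)| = 12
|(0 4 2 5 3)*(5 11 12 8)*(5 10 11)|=20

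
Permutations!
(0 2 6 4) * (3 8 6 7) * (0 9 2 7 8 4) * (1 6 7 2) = [2, 6, 8, 4, 9, 5, 0, 3, 7, 1] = (0 2 8 7 3 4 9 1 6)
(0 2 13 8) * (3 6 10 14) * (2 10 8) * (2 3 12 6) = [10, 1, 13, 2, 4, 5, 8, 7, 0, 9, 14, 11, 6, 3, 12] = (0 10 14 12 6 8)(2 13 3)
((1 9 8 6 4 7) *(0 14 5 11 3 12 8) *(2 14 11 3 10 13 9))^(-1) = (0 9 13 10 11)(1 7 4 6 8 12 3 5 14 2) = ((0 11 10 13 9)(1 2 14 5 3 12 8 6 4 7))^(-1)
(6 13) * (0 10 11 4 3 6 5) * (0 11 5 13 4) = [10, 1, 2, 6, 3, 11, 4, 7, 8, 9, 5, 0, 12, 13] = (13)(0 10 5 11)(3 6 4)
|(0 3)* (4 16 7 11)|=4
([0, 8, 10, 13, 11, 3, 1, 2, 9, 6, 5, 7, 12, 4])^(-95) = (1 8 9 6)(2 10 5 3 13 4 11 7)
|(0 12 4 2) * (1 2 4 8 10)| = 6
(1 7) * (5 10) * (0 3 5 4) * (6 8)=(0 3 5 10 4)(1 7)(6 8)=[3, 7, 2, 5, 0, 10, 8, 1, 6, 9, 4]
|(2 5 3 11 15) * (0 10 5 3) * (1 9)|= |(0 10 5)(1 9)(2 3 11 15)|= 12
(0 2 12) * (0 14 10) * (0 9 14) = [2, 1, 12, 3, 4, 5, 6, 7, 8, 14, 9, 11, 0, 13, 10] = (0 2 12)(9 14 10)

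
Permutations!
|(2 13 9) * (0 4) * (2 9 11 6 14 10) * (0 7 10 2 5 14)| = |(0 4 7 10 5 14 2 13 11 6)| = 10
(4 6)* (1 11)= (1 11)(4 6)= [0, 11, 2, 3, 6, 5, 4, 7, 8, 9, 10, 1]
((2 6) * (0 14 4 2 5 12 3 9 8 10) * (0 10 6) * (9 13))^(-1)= (0 2 4 14)(3 12 5 6 8 9 13)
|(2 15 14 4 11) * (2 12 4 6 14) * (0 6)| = |(0 6 14)(2 15)(4 11 12)| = 6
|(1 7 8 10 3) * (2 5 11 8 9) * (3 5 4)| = 12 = |(1 7 9 2 4 3)(5 11 8 10)|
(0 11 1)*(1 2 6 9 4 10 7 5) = (0 11 2 6 9 4 10 7 5 1) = [11, 0, 6, 3, 10, 1, 9, 5, 8, 4, 7, 2]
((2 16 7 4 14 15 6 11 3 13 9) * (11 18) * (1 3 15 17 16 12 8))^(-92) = ((1 3 13 9 2 12 8)(4 14 17 16 7)(6 18 11 15))^(-92) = (18)(1 8 12 2 9 13 3)(4 16 14 7 17)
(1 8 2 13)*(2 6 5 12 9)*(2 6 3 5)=(1 8 3 5 12 9 6 2 13)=[0, 8, 13, 5, 4, 12, 2, 7, 3, 6, 10, 11, 9, 1]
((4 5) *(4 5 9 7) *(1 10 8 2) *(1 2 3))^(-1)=(1 3 8 10)(4 7 9)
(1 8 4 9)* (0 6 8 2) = (0 6 8 4 9 1 2) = [6, 2, 0, 3, 9, 5, 8, 7, 4, 1]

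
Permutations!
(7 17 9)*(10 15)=(7 17 9)(10 15)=[0, 1, 2, 3, 4, 5, 6, 17, 8, 7, 15, 11, 12, 13, 14, 10, 16, 9]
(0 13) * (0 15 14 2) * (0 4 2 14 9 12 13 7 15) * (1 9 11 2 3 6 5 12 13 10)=[7, 9, 4, 6, 3, 12, 5, 15, 8, 13, 1, 2, 10, 0, 14, 11]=(0 7 15 11 2 4 3 6 5 12 10 1 9 13)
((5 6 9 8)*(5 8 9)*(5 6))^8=(9)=((9))^8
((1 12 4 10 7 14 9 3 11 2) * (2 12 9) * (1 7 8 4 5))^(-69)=(14)(1 11)(3 5)(9 12)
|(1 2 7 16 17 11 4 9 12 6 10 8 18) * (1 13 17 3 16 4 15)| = 14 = |(1 2 7 4 9 12 6 10 8 18 13 17 11 15)(3 16)|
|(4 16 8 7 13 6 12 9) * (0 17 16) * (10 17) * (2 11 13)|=|(0 10 17 16 8 7 2 11 13 6 12 9 4)|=13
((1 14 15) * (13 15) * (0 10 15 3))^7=((0 10 15 1 14 13 3))^7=(15)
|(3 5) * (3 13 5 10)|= |(3 10)(5 13)|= 2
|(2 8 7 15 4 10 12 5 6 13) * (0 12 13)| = |(0 12 5 6)(2 8 7 15 4 10 13)| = 28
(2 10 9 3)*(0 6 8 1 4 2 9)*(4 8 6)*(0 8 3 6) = (0 4 2 10 8 1 3 9 6) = [4, 3, 10, 9, 2, 5, 0, 7, 1, 6, 8]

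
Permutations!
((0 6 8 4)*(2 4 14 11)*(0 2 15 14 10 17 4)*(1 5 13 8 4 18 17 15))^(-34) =((0 6 4 2)(1 5 13 8 10 15 14 11)(17 18))^(-34) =(18)(0 4)(1 14 10 13)(2 6)(5 11 15 8)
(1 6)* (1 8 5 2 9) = [0, 6, 9, 3, 4, 2, 8, 7, 5, 1] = (1 6 8 5 2 9)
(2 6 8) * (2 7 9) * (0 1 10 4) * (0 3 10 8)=(0 1 8 7 9 2 6)(3 10 4)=[1, 8, 6, 10, 3, 5, 0, 9, 7, 2, 4]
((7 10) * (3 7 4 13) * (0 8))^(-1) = ((0 8)(3 7 10 4 13))^(-1) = (0 8)(3 13 4 10 7)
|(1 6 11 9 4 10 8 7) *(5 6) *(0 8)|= |(0 8 7 1 5 6 11 9 4 10)|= 10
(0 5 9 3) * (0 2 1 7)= (0 5 9 3 2 1 7)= [5, 7, 1, 2, 4, 9, 6, 0, 8, 3]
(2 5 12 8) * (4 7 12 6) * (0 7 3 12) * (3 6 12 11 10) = (0 7)(2 5 12 8)(3 11 10)(4 6) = [7, 1, 5, 11, 6, 12, 4, 0, 2, 9, 3, 10, 8]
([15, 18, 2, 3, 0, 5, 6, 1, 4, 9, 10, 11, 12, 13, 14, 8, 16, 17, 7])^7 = (0 4 8 15)(1 18 7)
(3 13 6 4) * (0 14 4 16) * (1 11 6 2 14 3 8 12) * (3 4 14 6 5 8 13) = [4, 11, 6, 3, 13, 8, 16, 7, 12, 9, 10, 5, 1, 2, 14, 15, 0] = (0 4 13 2 6 16)(1 11 5 8 12)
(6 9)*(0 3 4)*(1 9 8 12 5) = (0 3 4)(1 9 6 8 12 5) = [3, 9, 2, 4, 0, 1, 8, 7, 12, 6, 10, 11, 5]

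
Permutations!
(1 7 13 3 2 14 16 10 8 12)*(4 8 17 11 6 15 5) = (1 7 13 3 2 14 16 10 17 11 6 15 5 4 8 12) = [0, 7, 14, 2, 8, 4, 15, 13, 12, 9, 17, 6, 1, 3, 16, 5, 10, 11]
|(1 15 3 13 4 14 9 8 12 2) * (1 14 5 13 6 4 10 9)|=|(1 15 3 6 4 5 13 10 9 8 12 2 14)|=13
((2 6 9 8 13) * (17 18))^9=((2 6 9 8 13)(17 18))^9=(2 13 8 9 6)(17 18)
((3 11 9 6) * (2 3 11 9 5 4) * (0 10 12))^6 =((0 10 12)(2 3 9 6 11 5 4))^6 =(12)(2 4 5 11 6 9 3)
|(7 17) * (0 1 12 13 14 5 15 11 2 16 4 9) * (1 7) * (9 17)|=33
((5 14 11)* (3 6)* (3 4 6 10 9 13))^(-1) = (3 13 9 10)(4 6)(5 11 14)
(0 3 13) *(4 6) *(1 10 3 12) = (0 12 1 10 3 13)(4 6) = [12, 10, 2, 13, 6, 5, 4, 7, 8, 9, 3, 11, 1, 0]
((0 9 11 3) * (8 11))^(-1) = ((0 9 8 11 3))^(-1) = (0 3 11 8 9)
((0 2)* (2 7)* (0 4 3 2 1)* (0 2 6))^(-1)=(0 6 3 4 2 1 7)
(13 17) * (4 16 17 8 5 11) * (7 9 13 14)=[0, 1, 2, 3, 16, 11, 6, 9, 5, 13, 10, 4, 12, 8, 7, 15, 17, 14]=(4 16 17 14 7 9 13 8 5 11)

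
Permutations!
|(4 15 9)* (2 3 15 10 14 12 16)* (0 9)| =10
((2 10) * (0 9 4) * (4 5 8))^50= ((0 9 5 8 4)(2 10))^50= (10)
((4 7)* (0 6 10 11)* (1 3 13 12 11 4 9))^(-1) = (0 11 12 13 3 1 9 7 4 10 6)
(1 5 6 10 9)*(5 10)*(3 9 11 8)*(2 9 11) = (1 10 2 9)(3 11 8)(5 6) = [0, 10, 9, 11, 4, 6, 5, 7, 3, 1, 2, 8]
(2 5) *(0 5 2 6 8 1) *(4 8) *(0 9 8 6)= (0 5)(1 9 8)(4 6)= [5, 9, 2, 3, 6, 0, 4, 7, 1, 8]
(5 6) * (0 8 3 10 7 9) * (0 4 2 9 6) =(0 8 3 10 7 6 5)(2 9 4) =[8, 1, 9, 10, 2, 0, 5, 6, 3, 4, 7]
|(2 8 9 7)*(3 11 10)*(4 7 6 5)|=21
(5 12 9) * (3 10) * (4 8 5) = (3 10)(4 8 5 12 9) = [0, 1, 2, 10, 8, 12, 6, 7, 5, 4, 3, 11, 9]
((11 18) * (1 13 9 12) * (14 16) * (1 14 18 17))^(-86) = ((1 13 9 12 14 16 18 11 17))^(-86) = (1 14 17 12 11 9 18 13 16)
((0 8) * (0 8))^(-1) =((8))^(-1) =(8)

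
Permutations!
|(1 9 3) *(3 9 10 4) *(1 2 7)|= 6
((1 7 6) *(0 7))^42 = (0 6)(1 7)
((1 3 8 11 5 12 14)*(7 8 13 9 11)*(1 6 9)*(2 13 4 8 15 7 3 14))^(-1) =(1 13 2 12 5 11 9 6 14)(3 8 4)(7 15)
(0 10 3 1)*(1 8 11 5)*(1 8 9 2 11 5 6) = (0 10 3 9 2 11 6 1)(5 8) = [10, 0, 11, 9, 4, 8, 1, 7, 5, 2, 3, 6]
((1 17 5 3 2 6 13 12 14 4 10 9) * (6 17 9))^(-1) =(1 9)(2 3 5 17)(4 14 12 13 6 10)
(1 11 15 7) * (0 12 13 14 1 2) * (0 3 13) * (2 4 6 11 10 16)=(0 12)(1 10 16 2 3 13 14)(4 6 11 15 7)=[12, 10, 3, 13, 6, 5, 11, 4, 8, 9, 16, 15, 0, 14, 1, 7, 2]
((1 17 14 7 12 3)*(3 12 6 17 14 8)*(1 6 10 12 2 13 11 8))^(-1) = (1 17 6 3 8 11 13 2 12 10 7 14)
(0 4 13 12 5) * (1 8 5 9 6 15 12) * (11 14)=(0 4 13 1 8 5)(6 15 12 9)(11 14)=[4, 8, 2, 3, 13, 0, 15, 7, 5, 6, 10, 14, 9, 1, 11, 12]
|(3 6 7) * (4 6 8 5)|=6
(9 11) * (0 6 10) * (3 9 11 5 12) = (0 6 10)(3 9 5 12) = [6, 1, 2, 9, 4, 12, 10, 7, 8, 5, 0, 11, 3]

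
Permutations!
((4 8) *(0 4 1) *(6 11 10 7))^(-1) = ((0 4 8 1)(6 11 10 7))^(-1) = (0 1 8 4)(6 7 10 11)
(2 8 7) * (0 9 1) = (0 9 1)(2 8 7) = [9, 0, 8, 3, 4, 5, 6, 2, 7, 1]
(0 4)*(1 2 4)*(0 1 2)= (0 2 4 1)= [2, 0, 4, 3, 1]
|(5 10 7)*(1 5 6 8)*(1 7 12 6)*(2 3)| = |(1 5 10 12 6 8 7)(2 3)| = 14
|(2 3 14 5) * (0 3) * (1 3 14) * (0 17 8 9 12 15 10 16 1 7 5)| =|(0 14)(1 3 7 5 2 17 8 9 12 15 10 16)| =12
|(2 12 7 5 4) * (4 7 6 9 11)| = 6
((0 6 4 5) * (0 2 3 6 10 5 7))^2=((0 10 5 2 3 6 4 7))^2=(0 5 3 4)(2 6 7 10)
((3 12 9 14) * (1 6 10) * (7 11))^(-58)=((1 6 10)(3 12 9 14)(7 11))^(-58)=(1 10 6)(3 9)(12 14)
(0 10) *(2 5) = [10, 1, 5, 3, 4, 2, 6, 7, 8, 9, 0] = (0 10)(2 5)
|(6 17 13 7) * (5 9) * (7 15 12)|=|(5 9)(6 17 13 15 12 7)|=6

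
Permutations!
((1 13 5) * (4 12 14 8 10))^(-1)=((1 13 5)(4 12 14 8 10))^(-1)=(1 5 13)(4 10 8 14 12)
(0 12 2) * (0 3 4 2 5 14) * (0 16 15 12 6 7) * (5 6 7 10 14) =[7, 1, 3, 4, 2, 5, 10, 0, 8, 9, 14, 11, 6, 13, 16, 12, 15] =(0 7)(2 3 4)(6 10 14 16 15 12)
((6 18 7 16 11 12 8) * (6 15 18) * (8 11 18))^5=((7 16 18)(8 15)(11 12))^5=(7 18 16)(8 15)(11 12)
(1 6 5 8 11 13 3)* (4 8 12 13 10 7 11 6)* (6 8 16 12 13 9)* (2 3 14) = (1 4 16 12 9 6 5 13 14 2 3)(7 11 10) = [0, 4, 3, 1, 16, 13, 5, 11, 8, 6, 7, 10, 9, 14, 2, 15, 12]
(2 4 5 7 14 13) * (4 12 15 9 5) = (2 12 15 9 5 7 14 13) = [0, 1, 12, 3, 4, 7, 6, 14, 8, 5, 10, 11, 15, 2, 13, 9]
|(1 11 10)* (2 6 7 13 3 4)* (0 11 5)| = 30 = |(0 11 10 1 5)(2 6 7 13 3 4)|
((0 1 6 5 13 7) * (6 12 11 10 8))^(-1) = (0 7 13 5 6 8 10 11 12 1)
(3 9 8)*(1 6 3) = (1 6 3 9 8) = [0, 6, 2, 9, 4, 5, 3, 7, 1, 8]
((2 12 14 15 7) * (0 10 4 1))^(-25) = ((0 10 4 1)(2 12 14 15 7))^(-25) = (15)(0 1 4 10)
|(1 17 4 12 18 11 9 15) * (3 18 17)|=|(1 3 18 11 9 15)(4 12 17)|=6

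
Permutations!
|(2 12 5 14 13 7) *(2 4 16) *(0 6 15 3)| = |(0 6 15 3)(2 12 5 14 13 7 4 16)| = 8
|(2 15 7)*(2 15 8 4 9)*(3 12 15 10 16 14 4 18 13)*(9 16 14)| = 13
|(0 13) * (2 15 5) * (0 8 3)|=12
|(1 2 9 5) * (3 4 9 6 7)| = 8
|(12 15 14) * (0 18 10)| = |(0 18 10)(12 15 14)| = 3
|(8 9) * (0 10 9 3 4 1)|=|(0 10 9 8 3 4 1)|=7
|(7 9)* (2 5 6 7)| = |(2 5 6 7 9)| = 5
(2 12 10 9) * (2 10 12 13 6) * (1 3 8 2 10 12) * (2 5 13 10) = (1 3 8 5 13 6 2 10 9 12) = [0, 3, 10, 8, 4, 13, 2, 7, 5, 12, 9, 11, 1, 6]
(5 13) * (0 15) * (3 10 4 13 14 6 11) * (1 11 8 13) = (0 15)(1 11 3 10 4)(5 14 6 8 13) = [15, 11, 2, 10, 1, 14, 8, 7, 13, 9, 4, 3, 12, 5, 6, 0]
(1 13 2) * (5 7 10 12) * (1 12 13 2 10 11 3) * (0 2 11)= (0 2 12 5 7)(1 11 3)(10 13)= [2, 11, 12, 1, 4, 7, 6, 0, 8, 9, 13, 3, 5, 10]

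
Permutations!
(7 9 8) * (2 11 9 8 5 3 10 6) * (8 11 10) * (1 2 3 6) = (1 2 10)(3 8 7 11 9 5 6) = [0, 2, 10, 8, 4, 6, 3, 11, 7, 5, 1, 9]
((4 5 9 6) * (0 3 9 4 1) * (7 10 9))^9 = ((0 3 7 10 9 6 1)(4 5))^9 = (0 7 9 1 3 10 6)(4 5)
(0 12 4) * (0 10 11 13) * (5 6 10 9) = (0 12 4 9 5 6 10 11 13) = [12, 1, 2, 3, 9, 6, 10, 7, 8, 5, 11, 13, 4, 0]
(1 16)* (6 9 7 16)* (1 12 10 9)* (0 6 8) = (0 6 1 8)(7 16 12 10 9) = [6, 8, 2, 3, 4, 5, 1, 16, 0, 7, 9, 11, 10, 13, 14, 15, 12]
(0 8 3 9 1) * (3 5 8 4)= (0 4 3 9 1)(5 8)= [4, 0, 2, 9, 3, 8, 6, 7, 5, 1]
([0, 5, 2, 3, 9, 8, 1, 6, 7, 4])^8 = [0, 7, 2, 3, 4, 6, 8, 5, 1, 9]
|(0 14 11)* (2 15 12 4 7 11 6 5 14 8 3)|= |(0 8 3 2 15 12 4 7 11)(5 14 6)|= 9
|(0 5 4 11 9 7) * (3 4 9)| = 12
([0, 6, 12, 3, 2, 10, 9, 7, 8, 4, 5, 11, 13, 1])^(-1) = [0, 13, 4, 3, 9, 10, 1, 7, 8, 6, 5, 11, 2, 12]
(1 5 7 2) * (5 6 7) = (1 6 7 2) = [0, 6, 1, 3, 4, 5, 7, 2]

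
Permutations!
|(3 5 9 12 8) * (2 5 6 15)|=8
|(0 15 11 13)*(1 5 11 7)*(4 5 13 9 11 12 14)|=|(0 15 7 1 13)(4 5 12 14)(9 11)|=20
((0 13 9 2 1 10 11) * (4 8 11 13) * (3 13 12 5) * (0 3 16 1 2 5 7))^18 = (0 13 10 8 5 7 3 1 4 9 12 11 16)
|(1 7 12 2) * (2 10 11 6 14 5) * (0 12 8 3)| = 12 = |(0 12 10 11 6 14 5 2 1 7 8 3)|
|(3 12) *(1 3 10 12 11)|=6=|(1 3 11)(10 12)|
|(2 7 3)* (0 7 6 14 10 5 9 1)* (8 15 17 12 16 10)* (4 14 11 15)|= 42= |(0 7 3 2 6 11 15 17 12 16 10 5 9 1)(4 14 8)|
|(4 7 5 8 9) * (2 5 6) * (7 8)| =12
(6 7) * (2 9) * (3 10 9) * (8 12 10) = (2 3 8 12 10 9)(6 7) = [0, 1, 3, 8, 4, 5, 7, 6, 12, 2, 9, 11, 10]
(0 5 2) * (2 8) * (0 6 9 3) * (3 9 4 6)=[5, 1, 3, 0, 6, 8, 4, 7, 2, 9]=(9)(0 5 8 2 3)(4 6)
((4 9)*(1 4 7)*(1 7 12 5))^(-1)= ((1 4 9 12 5))^(-1)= (1 5 12 9 4)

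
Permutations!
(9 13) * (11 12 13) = (9 11 12 13) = [0, 1, 2, 3, 4, 5, 6, 7, 8, 11, 10, 12, 13, 9]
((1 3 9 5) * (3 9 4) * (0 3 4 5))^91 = (0 3 5 1 9)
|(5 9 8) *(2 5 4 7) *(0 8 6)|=8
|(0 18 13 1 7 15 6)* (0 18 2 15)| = |(0 2 15 6 18 13 1 7)| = 8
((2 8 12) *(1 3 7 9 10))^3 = (12)(1 9 3 10 7)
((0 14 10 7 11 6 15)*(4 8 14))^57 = (0 14 11)(4 10 6)(7 15 8)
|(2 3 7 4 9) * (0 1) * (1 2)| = |(0 2 3 7 4 9 1)| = 7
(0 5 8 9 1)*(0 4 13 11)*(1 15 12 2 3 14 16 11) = (0 5 8 9 15 12 2 3 14 16 11)(1 4 13) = [5, 4, 3, 14, 13, 8, 6, 7, 9, 15, 10, 0, 2, 1, 16, 12, 11]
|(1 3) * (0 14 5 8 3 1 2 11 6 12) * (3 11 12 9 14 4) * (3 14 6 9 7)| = 12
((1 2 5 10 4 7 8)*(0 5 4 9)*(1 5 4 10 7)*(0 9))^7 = (0 1 10 4 2)(5 7 8)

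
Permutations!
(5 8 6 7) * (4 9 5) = (4 9 5 8 6 7) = [0, 1, 2, 3, 9, 8, 7, 4, 6, 5]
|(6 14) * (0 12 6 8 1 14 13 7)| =15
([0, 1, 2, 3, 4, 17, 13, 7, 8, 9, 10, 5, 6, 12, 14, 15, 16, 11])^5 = [0, 1, 2, 3, 4, 11, 12, 7, 8, 9, 10, 17, 13, 6, 14, 15, 16, 5]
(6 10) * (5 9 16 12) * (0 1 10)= [1, 10, 2, 3, 4, 9, 0, 7, 8, 16, 6, 11, 5, 13, 14, 15, 12]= (0 1 10 6)(5 9 16 12)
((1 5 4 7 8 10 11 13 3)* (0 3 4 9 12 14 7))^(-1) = (0 4 13 11 10 8 7 14 12 9 5 1 3)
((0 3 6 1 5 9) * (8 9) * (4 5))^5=(0 5 6 9 4 3 8 1)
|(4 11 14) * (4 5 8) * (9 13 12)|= |(4 11 14 5 8)(9 13 12)|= 15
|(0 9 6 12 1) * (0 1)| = 4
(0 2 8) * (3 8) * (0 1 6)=[2, 6, 3, 8, 4, 5, 0, 7, 1]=(0 2 3 8 1 6)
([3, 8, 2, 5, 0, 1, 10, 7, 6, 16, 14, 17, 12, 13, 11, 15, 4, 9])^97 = [10, 17, 2, 14, 6, 11, 16, 7, 9, 1, 4, 3, 12, 13, 0, 15, 8, 5]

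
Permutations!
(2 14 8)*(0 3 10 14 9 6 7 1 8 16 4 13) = [3, 8, 9, 10, 13, 5, 7, 1, 2, 6, 14, 11, 12, 0, 16, 15, 4] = (0 3 10 14 16 4 13)(1 8 2 9 6 7)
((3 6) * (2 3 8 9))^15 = ((2 3 6 8 9))^15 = (9)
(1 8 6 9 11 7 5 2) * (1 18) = [0, 8, 18, 3, 4, 2, 9, 5, 6, 11, 10, 7, 12, 13, 14, 15, 16, 17, 1] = (1 8 6 9 11 7 5 2 18)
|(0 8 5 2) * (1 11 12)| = 12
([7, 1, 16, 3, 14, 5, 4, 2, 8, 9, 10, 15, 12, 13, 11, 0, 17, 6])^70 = (17)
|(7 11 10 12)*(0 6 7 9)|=7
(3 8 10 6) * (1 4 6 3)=(1 4 6)(3 8 10)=[0, 4, 2, 8, 6, 5, 1, 7, 10, 9, 3]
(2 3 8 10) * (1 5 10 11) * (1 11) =(11)(1 5 10 2 3 8) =[0, 5, 3, 8, 4, 10, 6, 7, 1, 9, 2, 11]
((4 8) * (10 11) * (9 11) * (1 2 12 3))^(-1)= ((1 2 12 3)(4 8)(9 11 10))^(-1)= (1 3 12 2)(4 8)(9 10 11)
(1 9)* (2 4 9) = (1 2 4 9) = [0, 2, 4, 3, 9, 5, 6, 7, 8, 1]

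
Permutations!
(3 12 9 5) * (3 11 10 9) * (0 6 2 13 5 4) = [6, 1, 13, 12, 0, 11, 2, 7, 8, 4, 9, 10, 3, 5] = (0 6 2 13 5 11 10 9 4)(3 12)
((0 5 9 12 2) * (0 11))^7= (0 5 9 12 2 11)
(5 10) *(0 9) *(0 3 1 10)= (0 9 3 1 10 5)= [9, 10, 2, 1, 4, 0, 6, 7, 8, 3, 5]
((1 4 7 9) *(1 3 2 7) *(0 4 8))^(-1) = ((0 4 1 8)(2 7 9 3))^(-1) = (0 8 1 4)(2 3 9 7)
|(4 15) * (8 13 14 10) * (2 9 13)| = |(2 9 13 14 10 8)(4 15)| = 6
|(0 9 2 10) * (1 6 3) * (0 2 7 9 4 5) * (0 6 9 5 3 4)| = 14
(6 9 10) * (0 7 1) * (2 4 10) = (0 7 1)(2 4 10 6 9) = [7, 0, 4, 3, 10, 5, 9, 1, 8, 2, 6]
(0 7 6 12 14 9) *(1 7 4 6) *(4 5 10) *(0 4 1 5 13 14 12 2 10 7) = [13, 0, 10, 3, 6, 7, 2, 5, 8, 4, 1, 11, 12, 14, 9] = (0 13 14 9 4 6 2 10 1)(5 7)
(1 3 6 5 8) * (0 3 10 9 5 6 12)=[3, 10, 2, 12, 4, 8, 6, 7, 1, 5, 9, 11, 0]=(0 3 12)(1 10 9 5 8)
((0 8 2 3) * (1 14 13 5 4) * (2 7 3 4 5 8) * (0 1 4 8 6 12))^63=(0 7 14 12 8 1 6 2 3 13)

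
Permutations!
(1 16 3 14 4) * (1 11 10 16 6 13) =(1 6 13)(3 14 4 11 10 16) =[0, 6, 2, 14, 11, 5, 13, 7, 8, 9, 16, 10, 12, 1, 4, 15, 3]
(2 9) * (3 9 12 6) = (2 12 6 3 9) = [0, 1, 12, 9, 4, 5, 3, 7, 8, 2, 10, 11, 6]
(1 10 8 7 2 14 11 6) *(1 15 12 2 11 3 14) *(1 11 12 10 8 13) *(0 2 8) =(0 2 11 6 15 10 13 1)(3 14)(7 12 8) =[2, 0, 11, 14, 4, 5, 15, 12, 7, 9, 13, 6, 8, 1, 3, 10]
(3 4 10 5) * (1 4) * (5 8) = [0, 4, 2, 1, 10, 3, 6, 7, 5, 9, 8] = (1 4 10 8 5 3)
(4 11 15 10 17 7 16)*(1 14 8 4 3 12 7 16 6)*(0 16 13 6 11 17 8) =(0 16 3 12 7 11 15 10 8 4 17 13 6 1 14) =[16, 14, 2, 12, 17, 5, 1, 11, 4, 9, 8, 15, 7, 6, 0, 10, 3, 13]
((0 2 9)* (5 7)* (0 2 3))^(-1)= (0 3)(2 9)(5 7)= ((0 3)(2 9)(5 7))^(-1)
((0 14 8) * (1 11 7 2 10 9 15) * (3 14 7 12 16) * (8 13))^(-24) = (0 9 12 13 2 1 3)(7 15 16 8 10 11 14)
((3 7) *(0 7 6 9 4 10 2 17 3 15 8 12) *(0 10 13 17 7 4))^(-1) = (0 9 6 3 17 13 4)(2 10 12 8 15 7)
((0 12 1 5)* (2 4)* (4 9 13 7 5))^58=(0 2 5 4 7 1 13 12 9)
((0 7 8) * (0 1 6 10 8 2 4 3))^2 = ((0 7 2 4 3)(1 6 10 8))^2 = (0 2 3 7 4)(1 10)(6 8)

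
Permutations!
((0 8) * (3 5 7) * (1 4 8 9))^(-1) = ((0 9 1 4 8)(3 5 7))^(-1) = (0 8 4 1 9)(3 7 5)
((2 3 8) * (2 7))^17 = (2 3 8 7) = ((2 3 8 7))^17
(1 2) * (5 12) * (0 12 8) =(0 12 5 8)(1 2) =[12, 2, 1, 3, 4, 8, 6, 7, 0, 9, 10, 11, 5]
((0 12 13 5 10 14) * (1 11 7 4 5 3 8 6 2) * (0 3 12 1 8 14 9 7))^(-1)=(0 11 1)(2 6 8)(3 14)(4 7 9 10 5)(12 13)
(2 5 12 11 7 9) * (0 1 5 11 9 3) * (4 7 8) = [1, 5, 11, 0, 7, 12, 6, 3, 4, 2, 10, 8, 9] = (0 1 5 12 9 2 11 8 4 7 3)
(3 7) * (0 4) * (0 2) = [4, 1, 0, 7, 2, 5, 6, 3] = (0 4 2)(3 7)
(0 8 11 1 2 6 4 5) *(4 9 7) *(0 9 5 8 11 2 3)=(0 11 1 3)(2 6 5 9 7 4 8)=[11, 3, 6, 0, 8, 9, 5, 4, 2, 7, 10, 1]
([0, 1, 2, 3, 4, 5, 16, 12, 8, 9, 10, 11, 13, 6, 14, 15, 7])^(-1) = (6 13 12 7 16)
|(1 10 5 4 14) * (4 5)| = 4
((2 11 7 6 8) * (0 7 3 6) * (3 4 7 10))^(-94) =(0 2 10 11 3 4 6 7 8)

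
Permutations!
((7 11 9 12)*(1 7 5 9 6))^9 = (12)(1 7 11 6)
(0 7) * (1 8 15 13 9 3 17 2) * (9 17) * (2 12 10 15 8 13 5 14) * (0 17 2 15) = [7, 13, 1, 9, 4, 14, 6, 17, 8, 3, 0, 11, 10, 2, 15, 5, 16, 12] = (0 7 17 12 10)(1 13 2)(3 9)(5 14 15)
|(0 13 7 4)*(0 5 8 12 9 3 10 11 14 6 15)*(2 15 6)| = |(0 13 7 4 5 8 12 9 3 10 11 14 2 15)| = 14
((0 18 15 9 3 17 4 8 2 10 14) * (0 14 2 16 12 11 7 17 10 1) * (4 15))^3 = ((0 18 4 8 16 12 11 7 17 15 9 3 10 2 1))^3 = (0 8 11 15 10)(1 4 12 17 3)(2 18 16 7 9)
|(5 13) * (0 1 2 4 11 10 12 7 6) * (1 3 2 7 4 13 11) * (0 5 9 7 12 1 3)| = |(1 12 4 3 2 13 9 7 6 5 11 10)| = 12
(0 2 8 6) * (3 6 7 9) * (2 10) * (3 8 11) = (0 10 2 11 3 6)(7 9 8) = [10, 1, 11, 6, 4, 5, 0, 9, 7, 8, 2, 3]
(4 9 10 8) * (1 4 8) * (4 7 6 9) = (1 7 6 9 10) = [0, 7, 2, 3, 4, 5, 9, 6, 8, 10, 1]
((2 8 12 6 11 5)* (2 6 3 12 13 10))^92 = ((2 8 13 10)(3 12)(5 6 11))^92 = (13)(5 11 6)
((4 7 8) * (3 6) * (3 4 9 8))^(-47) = ((3 6 4 7)(8 9))^(-47) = (3 6 4 7)(8 9)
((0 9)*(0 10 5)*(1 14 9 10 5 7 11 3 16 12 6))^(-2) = ((0 10 7 11 3 16 12 6 1 14 9 5))^(-2) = (0 9 1 12 3 7)(5 14 6 16 11 10)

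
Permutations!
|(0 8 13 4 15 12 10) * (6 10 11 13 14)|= 5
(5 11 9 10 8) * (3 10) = (3 10 8 5 11 9) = [0, 1, 2, 10, 4, 11, 6, 7, 5, 3, 8, 9]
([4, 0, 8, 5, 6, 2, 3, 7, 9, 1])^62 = [1, 9, 5, 6, 0, 3, 4, 7, 2, 8]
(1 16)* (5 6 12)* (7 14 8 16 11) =(1 11 7 14 8 16)(5 6 12) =[0, 11, 2, 3, 4, 6, 12, 14, 16, 9, 10, 7, 5, 13, 8, 15, 1]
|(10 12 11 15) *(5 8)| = |(5 8)(10 12 11 15)| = 4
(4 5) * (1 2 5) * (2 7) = (1 7 2 5 4) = [0, 7, 5, 3, 1, 4, 6, 2]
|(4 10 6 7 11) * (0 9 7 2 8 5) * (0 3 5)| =18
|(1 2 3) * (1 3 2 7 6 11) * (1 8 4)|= |(1 7 6 11 8 4)|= 6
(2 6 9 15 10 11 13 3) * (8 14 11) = [0, 1, 6, 2, 4, 5, 9, 7, 14, 15, 8, 13, 12, 3, 11, 10] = (2 6 9 15 10 8 14 11 13 3)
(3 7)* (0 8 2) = (0 8 2)(3 7) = [8, 1, 0, 7, 4, 5, 6, 3, 2]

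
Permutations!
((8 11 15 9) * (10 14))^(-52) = (15)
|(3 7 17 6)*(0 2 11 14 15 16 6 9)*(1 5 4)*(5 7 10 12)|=16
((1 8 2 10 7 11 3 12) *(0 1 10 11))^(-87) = (0 2 12)(1 11 10)(3 7 8)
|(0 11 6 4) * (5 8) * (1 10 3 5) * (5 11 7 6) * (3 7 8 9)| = |(0 8 1 10 7 6 4)(3 11 5 9)| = 28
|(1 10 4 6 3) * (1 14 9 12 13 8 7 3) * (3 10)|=11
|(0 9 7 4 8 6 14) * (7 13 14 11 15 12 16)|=8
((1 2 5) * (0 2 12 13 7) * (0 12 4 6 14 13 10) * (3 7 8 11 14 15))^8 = ((0 2 5 1 4 6 15 3 7 12 10)(8 11 14 13))^8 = (0 7 6 5 10 3 4 2 12 15 1)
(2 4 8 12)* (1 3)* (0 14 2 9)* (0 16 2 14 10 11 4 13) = (0 10 11 4 8 12 9 16 2 13)(1 3) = [10, 3, 13, 1, 8, 5, 6, 7, 12, 16, 11, 4, 9, 0, 14, 15, 2]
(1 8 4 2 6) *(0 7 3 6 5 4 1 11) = (0 7 3 6 11)(1 8)(2 5 4) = [7, 8, 5, 6, 2, 4, 11, 3, 1, 9, 10, 0]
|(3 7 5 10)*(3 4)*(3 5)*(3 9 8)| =|(3 7 9 8)(4 5 10)| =12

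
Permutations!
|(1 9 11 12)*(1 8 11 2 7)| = 12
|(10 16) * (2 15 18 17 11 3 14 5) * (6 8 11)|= |(2 15 18 17 6 8 11 3 14 5)(10 16)|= 10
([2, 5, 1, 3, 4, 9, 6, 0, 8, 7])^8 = [1, 9, 5, 3, 4, 7, 6, 2, 8, 0]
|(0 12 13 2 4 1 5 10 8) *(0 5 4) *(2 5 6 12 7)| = 6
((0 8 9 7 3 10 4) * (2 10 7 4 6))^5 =(0 8 9 4)(2 6 10)(3 7)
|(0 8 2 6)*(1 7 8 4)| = |(0 4 1 7 8 2 6)| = 7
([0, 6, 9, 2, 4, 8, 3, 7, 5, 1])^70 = [0, 1, 2, 3, 4, 5, 6, 7, 8, 9]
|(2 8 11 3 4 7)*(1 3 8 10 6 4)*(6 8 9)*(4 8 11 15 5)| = |(1 3)(2 10 11 9 6 8 15 5 4 7)| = 10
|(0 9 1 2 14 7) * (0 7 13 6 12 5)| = 9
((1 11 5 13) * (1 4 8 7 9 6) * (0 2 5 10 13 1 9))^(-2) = (0 8 13 11 5)(1 2 7 4 10)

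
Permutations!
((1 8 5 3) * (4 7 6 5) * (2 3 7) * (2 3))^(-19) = (1 8 4 3)(5 6 7) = ((1 8 4 3)(5 7 6))^(-19)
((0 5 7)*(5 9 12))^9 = (0 7 5 12 9) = ((0 9 12 5 7))^9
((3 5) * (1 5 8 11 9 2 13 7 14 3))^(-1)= (1 5)(2 9 11 8 3 14 7 13)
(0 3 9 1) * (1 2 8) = (0 3 9 2 8 1) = [3, 0, 8, 9, 4, 5, 6, 7, 1, 2]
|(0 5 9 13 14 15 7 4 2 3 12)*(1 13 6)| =|(0 5 9 6 1 13 14 15 7 4 2 3 12)| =13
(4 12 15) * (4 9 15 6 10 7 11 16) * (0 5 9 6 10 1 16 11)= (0 5 9 15 6 1 16 4 12 10 7)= [5, 16, 2, 3, 12, 9, 1, 0, 8, 15, 7, 11, 10, 13, 14, 6, 4]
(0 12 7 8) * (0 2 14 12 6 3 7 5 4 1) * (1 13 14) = (0 6 3 7 8 2 1)(4 13 14 12 5) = [6, 0, 1, 7, 13, 4, 3, 8, 2, 9, 10, 11, 5, 14, 12]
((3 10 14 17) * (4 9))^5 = (3 10 14 17)(4 9)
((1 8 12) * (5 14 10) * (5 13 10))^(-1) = (1 12 8)(5 14)(10 13)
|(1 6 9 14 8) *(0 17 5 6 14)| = 15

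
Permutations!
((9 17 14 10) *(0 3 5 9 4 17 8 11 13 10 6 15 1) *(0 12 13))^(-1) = (0 11 8 9 5 3)(1 15 6 14 17 4 10 13 12)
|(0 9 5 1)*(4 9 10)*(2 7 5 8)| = 9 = |(0 10 4 9 8 2 7 5 1)|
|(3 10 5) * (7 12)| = 6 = |(3 10 5)(7 12)|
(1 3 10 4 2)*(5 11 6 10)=(1 3 5 11 6 10 4 2)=[0, 3, 1, 5, 2, 11, 10, 7, 8, 9, 4, 6]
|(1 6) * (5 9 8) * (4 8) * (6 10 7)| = 4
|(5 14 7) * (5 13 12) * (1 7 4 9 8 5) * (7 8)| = 9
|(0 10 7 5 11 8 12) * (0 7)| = |(0 10)(5 11 8 12 7)| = 10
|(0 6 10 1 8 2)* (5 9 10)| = 8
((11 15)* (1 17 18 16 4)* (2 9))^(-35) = (18)(2 9)(11 15)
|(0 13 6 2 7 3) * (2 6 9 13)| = 4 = |(0 2 7 3)(9 13)|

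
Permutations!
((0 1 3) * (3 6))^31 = ((0 1 6 3))^31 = (0 3 6 1)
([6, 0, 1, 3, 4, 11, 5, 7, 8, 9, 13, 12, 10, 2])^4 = [12, 11, 5, 3, 4, 13, 10, 7, 8, 9, 0, 2, 1, 6]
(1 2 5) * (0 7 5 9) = [7, 2, 9, 3, 4, 1, 6, 5, 8, 0] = (0 7 5 1 2 9)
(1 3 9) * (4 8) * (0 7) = (0 7)(1 3 9)(4 8) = [7, 3, 2, 9, 8, 5, 6, 0, 4, 1]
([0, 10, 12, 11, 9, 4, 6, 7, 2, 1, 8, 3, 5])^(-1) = [0, 9, 8, 11, 5, 12, 6, 7, 10, 4, 1, 3, 2]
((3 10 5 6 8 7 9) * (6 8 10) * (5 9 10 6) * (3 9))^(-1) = ((3 5 8 7 10))^(-1) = (3 10 7 8 5)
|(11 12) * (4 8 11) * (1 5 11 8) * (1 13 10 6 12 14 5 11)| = 20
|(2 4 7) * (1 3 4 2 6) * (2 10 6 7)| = |(1 3 4 2 10 6)| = 6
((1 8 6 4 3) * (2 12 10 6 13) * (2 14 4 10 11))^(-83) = ((1 8 13 14 4 3)(2 12 11)(6 10))^(-83) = (1 8 13 14 4 3)(2 12 11)(6 10)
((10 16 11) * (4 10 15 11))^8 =((4 10 16)(11 15))^8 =(4 16 10)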